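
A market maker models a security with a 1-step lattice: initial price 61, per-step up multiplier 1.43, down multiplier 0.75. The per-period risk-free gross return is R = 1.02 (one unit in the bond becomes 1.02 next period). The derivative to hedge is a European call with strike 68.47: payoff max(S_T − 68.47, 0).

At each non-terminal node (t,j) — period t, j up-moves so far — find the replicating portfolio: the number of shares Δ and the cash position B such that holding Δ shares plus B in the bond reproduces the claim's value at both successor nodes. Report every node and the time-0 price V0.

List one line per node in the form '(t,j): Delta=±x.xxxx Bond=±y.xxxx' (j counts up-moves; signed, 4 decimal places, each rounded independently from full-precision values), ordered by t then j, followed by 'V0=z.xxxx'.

The replicating-portfolio and risk-neutral prices coincide; use p* = (1.02−0.75)/(1.43−0.75) = 0.3971 for the latter.
At expiry t=1: V(1,0)=0.0000, V(1,1)=18.7600
(0,0): S=61.0000. Δ = (V_up−V_dn)/(S_up−S_dn) = (18.7600−0.0000)/(87.2300−45.7500) = 0.4523. V = [p*·18.7600 + (1−p*)·0.0000]/1.02 = 7.3028. B = V − Δ·S = -20.2855.
The time-0 hedge costs 7.3028, which is the no-arbitrage price.

(0,0): Delta=0.4523 Bond=-20.2855
V0=7.3028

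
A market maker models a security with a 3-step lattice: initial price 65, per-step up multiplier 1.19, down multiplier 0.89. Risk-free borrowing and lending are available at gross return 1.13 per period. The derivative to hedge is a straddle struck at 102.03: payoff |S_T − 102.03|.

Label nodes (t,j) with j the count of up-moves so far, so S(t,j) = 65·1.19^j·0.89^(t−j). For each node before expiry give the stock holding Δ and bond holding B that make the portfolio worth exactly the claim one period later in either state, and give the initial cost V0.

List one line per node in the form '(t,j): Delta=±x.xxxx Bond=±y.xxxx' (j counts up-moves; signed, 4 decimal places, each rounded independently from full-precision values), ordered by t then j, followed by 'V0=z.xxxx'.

(0,0): Delta=-0.6142 Bond=50.9598
(1,0): Delta=-1.0000 Bond=79.9045
(1,1): Delta=-0.5420 Bond=52.0046
(2,0): Delta=-1.0000 Bond=90.2920
(2,1): Delta=-1.0000 Bond=90.2920
(2,2): Delta=-0.4564 Bond=50.8835
V0=11.0383

No-arbitrage ⇒ martingale measure with p* = (R−d)/(u−d) = 0.8000.
Terminal payoffs: V(3,0)=56.2070, V(3,1)=40.7611, V(3,2)=20.1086, V(3,3)=7.5053
  t=2,j=0: stock 51.4865 → up 61.2689 (V=40.7611), down 45.8230 (V=56.2070). Price 38.8055; hedge Δ=-1.0000, bond B=90.2920.
  t=2,j=1: stock 68.8415 → up 81.9214 (V=20.1086), down 61.2689 (V=40.7611). Price 21.4505; hedge Δ=-1.0000, bond B=90.2920.
  t=2,j=2: stock 92.0465 → up 109.5353 (V=7.5053), down 81.9214 (V=20.1086). Price 8.8726; hedge Δ=-0.4564, bond B=50.8835.
  t=1,j=0: stock 57.8500 → up 68.8415 (V=21.4505), down 51.4865 (V=38.8055). Price 22.0545; hedge Δ=-1.0000, bond B=79.9045.
  t=1,j=1: stock 77.3500 → up 92.0465 (V=8.8726), down 68.8415 (V=21.4505). Price 10.0780; hedge Δ=-0.5420, bond B=52.0046.
  t=0,j=0: stock 65.0000 → up 77.3500 (V=10.0780), down 57.8500 (V=22.0545). Price 11.0383; hedge Δ=-0.6142, bond B=50.9598.
The time-0 hedge costs 11.0383, which is the no-arbitrage price.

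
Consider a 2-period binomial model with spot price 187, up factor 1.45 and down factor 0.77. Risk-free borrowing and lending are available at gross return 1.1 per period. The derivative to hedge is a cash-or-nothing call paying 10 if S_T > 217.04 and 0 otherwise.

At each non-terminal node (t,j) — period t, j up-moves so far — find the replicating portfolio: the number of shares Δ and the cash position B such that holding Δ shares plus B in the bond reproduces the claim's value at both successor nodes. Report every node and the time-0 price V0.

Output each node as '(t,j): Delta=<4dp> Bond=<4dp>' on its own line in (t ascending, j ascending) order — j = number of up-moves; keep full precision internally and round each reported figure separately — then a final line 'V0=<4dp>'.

Risk-neutral probability p* = (R−d)/(u−d) = (1.1−0.77)/(1.45−0.77) = 0.4853.
Terminal payoffs: V(2,0)=0.0000, V(2,1)=0.0000, V(2,2)=10.0000
  t=1,j=0: stock 143.9900 → up 208.7855 (V=0.0000), down 110.8723 (V=0.0000). Price 0.0000; hedge Δ=0.0000, bond B=0.0000.
  t=1,j=1: stock 271.1500 → up 393.1675 (V=10.0000), down 208.7855 (V=0.0000). Price 4.4118; hedge Δ=0.0542, bond B=-10.2941.
  t=0,j=0: stock 187.0000 → up 271.1500 (V=4.4118), down 143.9900 (V=0.0000). Price 1.9464; hedge Δ=0.0347, bond B=-4.5415.
The time-0 hedge costs 1.9464, which is the no-arbitrage price.

(0,0): Delta=0.0347 Bond=-4.5415
(1,0): Delta=0.0000 Bond=0.0000
(1,1): Delta=0.0542 Bond=-10.2941
V0=1.9464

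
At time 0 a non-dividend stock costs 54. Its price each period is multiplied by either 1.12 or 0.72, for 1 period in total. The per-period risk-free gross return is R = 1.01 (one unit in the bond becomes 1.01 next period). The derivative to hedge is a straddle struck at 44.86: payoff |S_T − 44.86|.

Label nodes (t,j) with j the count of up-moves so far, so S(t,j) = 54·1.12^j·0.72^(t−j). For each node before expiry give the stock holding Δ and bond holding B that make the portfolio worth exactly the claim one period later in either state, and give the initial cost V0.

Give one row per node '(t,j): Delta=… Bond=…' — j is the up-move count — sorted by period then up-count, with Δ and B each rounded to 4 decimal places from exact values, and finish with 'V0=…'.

(0,0): Delta=0.4463 Bond=-11.2594
V0=12.8406

No-arbitrage ⇒ martingale measure with p* = (R−d)/(u−d) = 0.7250.
At expiry t=1: V(1,0)=5.9800, V(1,1)=15.6200
Node (0,0) S=54.0000: V=(p*·15.6200+(1−p*)·5.9800)/1.01=12.8406; Δ=(15.6200−5.9800)/(60.4800−38.8800)=0.4463; B=V−Δ·S=-11.2594
The time-0 hedge costs 12.8406, which is the no-arbitrage price.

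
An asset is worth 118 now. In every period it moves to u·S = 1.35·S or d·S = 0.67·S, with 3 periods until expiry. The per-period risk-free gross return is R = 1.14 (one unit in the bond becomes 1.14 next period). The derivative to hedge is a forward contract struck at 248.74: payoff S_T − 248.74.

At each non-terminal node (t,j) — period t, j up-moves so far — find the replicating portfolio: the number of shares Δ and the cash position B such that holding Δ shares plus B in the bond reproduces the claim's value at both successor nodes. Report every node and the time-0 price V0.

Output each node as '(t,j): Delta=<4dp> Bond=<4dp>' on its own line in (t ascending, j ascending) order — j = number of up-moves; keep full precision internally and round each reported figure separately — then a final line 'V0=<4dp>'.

Since d<R<u, set p* = (R−d)/(u−d) = 0.6912; price each node as the discounted p*-expectation of its children.
Payoff layer (t=3): V(3,0)=-213.2500, V(3,1)=-177.2302, V(3,2)=-104.6531, V(3,3)=41.5843
Node (2,0) S=52.9702: V=(p*·-177.2302+(1−p*)·-213.2500)/1.14=-165.2228; Δ=(-177.2302−-213.2500)/(71.5098−35.4900)=1.0000; B=V−Δ·S=-218.1930
Node (2,1) S=106.7310: V=(p*·-104.6531+(1−p*)·-177.2302)/1.14=-111.4620; Δ=(-104.6531−-177.2302)/(144.0869−71.5098)=1.0000; B=V−Δ·S=-218.1930
Node (2,2) S=215.0550: V=(p*·41.5843+(1−p*)·-104.6531)/1.14=-3.1380; Δ=(41.5843−-104.6531)/(290.3243−144.0869)=1.0000; B=V−Δ·S=-218.1930
Node (1,0) S=79.0600: V=(p*·-111.4620+(1−p*)·-165.2228)/1.14=-112.3374; Δ=(-111.4620−-165.2228)/(106.7310−52.9702)=1.0000; B=V−Δ·S=-191.3974
Node (1,1) S=159.3000: V=(p*·-3.1380+(1−p*)·-111.4620)/1.14=-32.0974; Δ=(-3.1380−-111.4620)/(215.0550−106.7310)=1.0000; B=V−Δ·S=-191.3974
Node (0,0) S=118.0000: V=(p*·-32.0974+(1−p*)·-112.3374)/1.14=-49.8924; Δ=(-32.0974−-112.3374)/(159.3000−79.0600)=1.0000; B=V−Δ·S=-167.8924
Check: Δ(0,0)·S0 + B(0,0) = -49.8924 = V0.

(0,0): Delta=1.0000 Bond=-167.8924
(1,0): Delta=1.0000 Bond=-191.3974
(1,1): Delta=1.0000 Bond=-191.3974
(2,0): Delta=1.0000 Bond=-218.1930
(2,1): Delta=1.0000 Bond=-218.1930
(2,2): Delta=1.0000 Bond=-218.1930
V0=-49.8924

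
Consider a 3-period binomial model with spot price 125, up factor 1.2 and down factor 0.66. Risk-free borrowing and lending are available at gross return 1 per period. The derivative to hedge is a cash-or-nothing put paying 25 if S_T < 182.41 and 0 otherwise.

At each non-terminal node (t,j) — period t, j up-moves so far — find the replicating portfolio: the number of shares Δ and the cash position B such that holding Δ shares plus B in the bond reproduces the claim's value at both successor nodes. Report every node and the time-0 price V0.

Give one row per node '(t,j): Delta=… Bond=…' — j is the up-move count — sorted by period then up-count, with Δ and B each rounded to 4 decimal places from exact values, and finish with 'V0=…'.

(0,0): Delta=-0.1468 Bond=37.1132
(1,0): Delta=0.0000 Bond=25.0000
(1,1): Delta=-0.1943 Bond=44.2387
(2,0): Delta=0.0000 Bond=25.0000
(2,1): Delta=0.0000 Bond=25.0000
(2,2): Delta=-0.2572 Bond=55.5556
V0=18.7598

Since d<R<u, set p* = (R−d)/(u−d) = 0.6296; price each node as the discounted p*-expectation of its children.
At expiry t=3: V(3,0)=25.0000, V(3,1)=25.0000, V(3,2)=25.0000, V(3,3)=0.0000
  t=2,j=0: stock 54.4500 → up 65.3400 (V=25.0000), down 35.9370 (V=25.0000). Price 25.0000; hedge Δ=0.0000, bond B=25.0000.
  t=2,j=1: stock 99.0000 → up 118.8000 (V=25.0000), down 65.3400 (V=25.0000). Price 25.0000; hedge Δ=0.0000, bond B=25.0000.
  t=2,j=2: stock 180.0000 → up 216.0000 (V=0.0000), down 118.8000 (V=25.0000). Price 9.2593; hedge Δ=-0.2572, bond B=55.5556.
  t=1,j=0: stock 82.5000 → up 99.0000 (V=25.0000), down 54.4500 (V=25.0000). Price 25.0000; hedge Δ=0.0000, bond B=25.0000.
  t=1,j=1: stock 150.0000 → up 180.0000 (V=9.2593), down 99.0000 (V=25.0000). Price 15.0892; hedge Δ=-0.1943, bond B=44.2387.
  t=0,j=0: stock 125.0000 → up 150.0000 (V=15.0892), down 82.5000 (V=25.0000). Price 18.7598; hedge Δ=-0.1468, bond B=37.1132.
Each (Δ,B) replicates both successor values, so the strategy is self-financing and V0 is arbitrage-free.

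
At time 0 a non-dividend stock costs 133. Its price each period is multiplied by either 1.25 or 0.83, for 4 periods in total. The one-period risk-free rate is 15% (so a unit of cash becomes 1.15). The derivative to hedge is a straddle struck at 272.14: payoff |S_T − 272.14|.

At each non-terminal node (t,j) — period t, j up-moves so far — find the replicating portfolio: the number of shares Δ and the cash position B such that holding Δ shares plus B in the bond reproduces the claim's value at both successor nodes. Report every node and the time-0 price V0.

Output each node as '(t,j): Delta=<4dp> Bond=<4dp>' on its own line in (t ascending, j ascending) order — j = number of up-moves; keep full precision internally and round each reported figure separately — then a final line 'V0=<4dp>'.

Risk-neutral probability p* = (R−d)/(u−d) = (1.15−0.83)/(1.25−0.83) = 0.7619.
Payoff layer (t=4): V(4,0)=209.0204, V(4,1)=177.0804, V(4,2)=128.9780, V(4,3)=56.5345, V(4,4)=52.5670
(3,0): S=76.0477. Δ = (V_up−V_dn)/(S_up−S_dn) = (177.0804−209.0204)/(95.0596−63.1196) = -1.0000. V = [p*·177.0804 + (1−p*)·209.0204]/1.15 = 160.5958. B = V − Δ·S = 236.6435.
(3,1): S=114.5296. Δ = (V_up−V_dn)/(S_up−S_dn) = (128.9780−177.0804)/(143.1620−95.0596) = -1.0000. V = [p*·128.9780 + (1−p*)·177.0804]/1.15 = 122.1139. B = V − Δ·S = 236.6435.
(3,2): S=172.4844. Δ = (V_up−V_dn)/(S_up−S_dn) = (56.5345−128.9780)/(215.6055−143.1620) = -1.0000. V = [p*·56.5345 + (1−p*)·128.9780]/1.15 = 64.1591. B = V − Δ·S = 236.6435.
(3,3): S=259.7656. Δ = (V_up−V_dn)/(S_up−S_dn) = (52.5670−56.5345)/(324.7070−215.6055) = -0.0364. V = [p*·52.5670 + (1−p*)·56.5345]/1.15 = 46.5319. B = V − Δ·S = 55.9783.
(2,0): S=91.6237. Δ = (V_up−V_dn)/(S_up−S_dn) = (122.1139−160.5958)/(114.5296−76.0477) = -1.0000. V = [p*·122.1139 + (1−p*)·160.5958]/1.15 = 114.1532. B = V − Δ·S = 205.7769.
(2,1): S=137.9875. Δ = (V_up−V_dn)/(S_up−S_dn) = (64.1591−122.1139)/(172.4844−114.5296) = -1.0000. V = [p*·64.1591 + (1−p*)·122.1139]/1.15 = 67.7894. B = V − Δ·S = 205.7769.
(2,2): S=207.8125. Δ = (V_up−V_dn)/(S_up−S_dn) = (46.5319−64.1591)/(259.7656−172.4844) = -0.2020. V = [p*·46.5319 + (1−p*)·64.1591]/1.15 = 44.1120. B = V − Δ·S = 86.0816.
(1,0): S=110.3900. Δ = (V_up−V_dn)/(S_up−S_dn) = (67.7894−114.1532)/(137.9875−91.6237) = -1.0000. V = [p*·67.7894 + (1−p*)·114.1532]/1.15 = 68.5465. B = V − Δ·S = 178.9365.
(1,1): S=166.2500. Δ = (V_up−V_dn)/(S_up−S_dn) = (44.1120−67.7894)/(207.8125−137.9875) = -0.3391. V = [p*·44.1120 + (1−p*)·67.7894]/1.15 = 43.2604. B = V − Δ·S = 99.6352.
(0,0): S=133.0000. Δ = (V_up−V_dn)/(S_up−S_dn) = (43.2604−68.5465)/(166.2500−110.3900) = -0.4527. V = [p*·43.2604 + (1−p*)·68.5465]/1.15 = 42.8530. B = V − Δ·S = 103.0578.
Check: Δ(0,0)·S0 + B(0,0) = 42.8530 = V0.

(0,0): Delta=-0.4527 Bond=103.0578
(1,0): Delta=-1.0000 Bond=178.9365
(1,1): Delta=-0.3391 Bond=99.6352
(2,0): Delta=-1.0000 Bond=205.7769
(2,1): Delta=-1.0000 Bond=205.7769
(2,2): Delta=-0.2020 Bond=86.0816
(3,0): Delta=-1.0000 Bond=236.6435
(3,1): Delta=-1.0000 Bond=236.6435
(3,2): Delta=-1.0000 Bond=236.6435
(3,3): Delta=-0.0364 Bond=55.9783
V0=42.8530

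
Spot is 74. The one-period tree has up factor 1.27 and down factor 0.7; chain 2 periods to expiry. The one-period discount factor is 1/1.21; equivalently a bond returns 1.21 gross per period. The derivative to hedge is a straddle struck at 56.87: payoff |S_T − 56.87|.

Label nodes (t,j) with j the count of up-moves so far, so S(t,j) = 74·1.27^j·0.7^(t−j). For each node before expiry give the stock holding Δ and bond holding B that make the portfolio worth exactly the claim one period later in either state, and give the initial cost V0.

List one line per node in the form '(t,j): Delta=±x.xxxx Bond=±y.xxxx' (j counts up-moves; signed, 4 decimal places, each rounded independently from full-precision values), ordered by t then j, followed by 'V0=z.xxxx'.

(0,0): Delta=0.9150 Bond=-32.2400
(1,0): Delta=-0.3961 Bond=28.9017
(1,1): Delta=1.0000 Bond=-47.0000
V0=35.4690

Under the risk-neutral measure, an up-move has probability p* = (R−d)/(u−d) = 0.8947 and values discount at R = 1.21.
Terminal values V(2,·): V(2,0)=20.6100, V(2,1)=8.9160, V(2,2)=62.4846
  t=1,j=0: stock 51.8000 → up 65.7860 (V=8.9160), down 36.2600 (V=20.6100). Price 8.3859; hedge Δ=-0.3961, bond B=28.9017.
  t=1,j=1: stock 93.9800 → up 119.3546 (V=62.4846), down 65.7860 (V=8.9160). Price 46.9800; hedge Δ=1.0000, bond B=-47.0000.
  t=0,j=0: stock 74.0000 → up 93.9800 (V=46.9800), down 51.8000 (V=8.3859). Price 35.4690; hedge Δ=0.9150, bond B=-32.2400.
Root portfolio cost Δ·74+B reproduces V0=35.4690.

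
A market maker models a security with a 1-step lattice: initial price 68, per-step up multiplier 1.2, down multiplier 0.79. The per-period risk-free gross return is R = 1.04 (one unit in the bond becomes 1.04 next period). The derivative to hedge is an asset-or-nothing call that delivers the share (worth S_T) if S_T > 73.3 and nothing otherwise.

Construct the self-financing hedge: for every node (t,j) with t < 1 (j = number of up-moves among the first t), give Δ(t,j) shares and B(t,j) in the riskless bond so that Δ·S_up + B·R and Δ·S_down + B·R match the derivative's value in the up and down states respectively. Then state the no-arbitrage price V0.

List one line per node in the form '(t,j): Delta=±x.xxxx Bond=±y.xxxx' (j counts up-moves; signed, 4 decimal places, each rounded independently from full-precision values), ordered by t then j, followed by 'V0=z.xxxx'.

Since d<R<u, set p* = (R−d)/(u−d) = 0.6098; price each node as the discounted p*-expectation of its children.
Terminal values V(1,·): V(1,0)=0.0000, V(1,1)=81.6000
Node (0,0) S=68.0000: V=(p*·81.6000+(1−p*)·0.0000)/1.04=47.8424; Δ=(81.6000−0.0000)/(81.6000−53.7200)=2.9268; B=V−Δ·S=-151.1820
Self-financing check: at every node Δ·S+B equals the discounted successor values.

(0,0): Delta=2.9268 Bond=-151.1820
V0=47.8424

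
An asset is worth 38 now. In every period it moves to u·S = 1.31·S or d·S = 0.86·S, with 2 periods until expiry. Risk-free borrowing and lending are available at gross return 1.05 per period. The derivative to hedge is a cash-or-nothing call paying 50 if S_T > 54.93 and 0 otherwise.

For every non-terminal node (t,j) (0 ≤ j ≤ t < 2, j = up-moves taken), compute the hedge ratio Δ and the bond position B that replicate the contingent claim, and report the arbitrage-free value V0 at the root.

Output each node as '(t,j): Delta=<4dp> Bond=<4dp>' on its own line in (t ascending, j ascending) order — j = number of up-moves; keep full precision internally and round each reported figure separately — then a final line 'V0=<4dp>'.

(0,0): Delta=1.1758 Bond=-36.5947
(1,0): Delta=0.0000 Bond=0.0000
(1,1): Delta=2.2320 Bond=-91.0053
V0=8.0849

Under the risk-neutral measure, an up-move has probability p* = (R−d)/(u−d) = 0.4222 and values discount at R = 1.05.
Payoff layer (t=2): V(2,0)=0.0000, V(2,1)=0.0000, V(2,2)=50.0000
Node (1,0) S=32.6800: V=(p*·0.0000+(1−p*)·0.0000)/1.05=0.0000; Δ=(0.0000−0.0000)/(42.8108−28.1048)=0.0000; B=V−Δ·S=0.0000
Node (1,1) S=49.7800: V=(p*·50.0000+(1−p*)·0.0000)/1.05=20.1058; Δ=(50.0000−0.0000)/(65.2118−42.8108)=2.2320; B=V−Δ·S=-91.0053
Node (0,0) S=38.0000: V=(p*·20.1058+(1−p*)·0.0000)/1.05=8.0849; Δ=(20.1058−0.0000)/(49.7800−32.6800)=1.1758; B=V−Δ·S=-36.5947
The time-0 hedge costs 8.0849, which is the no-arbitrage price.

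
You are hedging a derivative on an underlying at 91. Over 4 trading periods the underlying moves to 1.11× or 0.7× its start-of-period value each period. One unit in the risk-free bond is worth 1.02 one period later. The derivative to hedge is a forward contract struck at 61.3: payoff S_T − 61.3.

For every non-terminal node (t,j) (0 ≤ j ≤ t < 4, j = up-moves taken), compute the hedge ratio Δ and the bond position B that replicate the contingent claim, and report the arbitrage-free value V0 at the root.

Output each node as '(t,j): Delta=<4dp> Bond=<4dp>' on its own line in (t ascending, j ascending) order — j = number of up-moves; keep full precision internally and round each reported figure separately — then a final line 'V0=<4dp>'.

(0,0): Delta=1.0000 Bond=-56.6317
(1,0): Delta=1.0000 Bond=-57.7644
(1,1): Delta=1.0000 Bond=-57.7644
(2,0): Delta=1.0000 Bond=-58.9196
(2,1): Delta=1.0000 Bond=-58.9196
(2,2): Delta=1.0000 Bond=-58.9196
(3,0): Delta=1.0000 Bond=-60.0980
(3,1): Delta=1.0000 Bond=-60.0980
(3,2): Delta=1.0000 Bond=-60.0980
(3,3): Delta=1.0000 Bond=-60.0980
V0=34.3683

The replicating-portfolio and risk-neutral prices coincide; use p* = (1.02−0.7)/(1.11−0.7) = 0.7805 for the latter.
At expiry t=4: V(4,0)=-39.4509, V(4,1)=-26.6536, V(4,2)=-6.3607, V(4,3)=25.8181, V(4,4)=76.8444
(3,0): S=31.2130. Δ = (V_up−V_dn)/(S_up−S_dn) = (-26.6536−-39.4509)/(34.6464−21.8491) = 1.0000. V = [p*·-26.6536 + (1−p*)·-39.4509]/1.02 = -28.8850. B = V − Δ·S = -60.0980.
(3,1): S=49.4949. Δ = (V_up−V_dn)/(S_up−S_dn) = (-6.3607−-26.6536)/(54.9393−34.6464) = 1.0000. V = [p*·-6.3607 + (1−p*)·-26.6536]/1.02 = -10.6031. B = V − Δ·S = -60.0980.
(3,2): S=78.4848. Δ = (V_up−V_dn)/(S_up−S_dn) = (25.8181−-6.3607)/(87.1181−54.9393) = 1.0000. V = [p*·25.8181 + (1−p*)·-6.3607]/1.02 = 18.3867. B = V − Δ·S = -60.0980.
(3,3): S=124.4544. Δ = (V_up−V_dn)/(S_up−S_dn) = (76.8444−25.8181)/(138.1444−87.1181) = 1.0000. V = [p*·76.8444 + (1−p*)·25.8181]/1.02 = 64.3564. B = V − Δ·S = -60.0980.
(2,0): S=44.5900. Δ = (V_up−V_dn)/(S_up−S_dn) = (-10.6031−-28.8850)/(49.4949−31.2130) = 1.0000. V = [p*·-10.6031 + (1−p*)·-28.8850]/1.02 = -14.3296. B = V − Δ·S = -58.9196.
(2,1): S=70.7070. Δ = (V_up−V_dn)/(S_up−S_dn) = (18.3867−-10.6031)/(78.4848−49.4949) = 1.0000. V = [p*·18.3867 + (1−p*)·-10.6031]/1.02 = 11.7874. B = V − Δ·S = -58.9196.
(2,2): S=112.1211. Δ = (V_up−V_dn)/(S_up−S_dn) = (64.3564−18.3867)/(124.4544−78.4848) = 1.0000. V = [p*·64.3564 + (1−p*)·18.3867]/1.02 = 53.2015. B = V − Δ·S = -58.9196.
(1,0): S=63.7000. Δ = (V_up−V_dn)/(S_up−S_dn) = (11.7874−-14.3296)/(70.7070−44.5900) = 1.0000. V = [p*·11.7874 + (1−p*)·-14.3296]/1.02 = 5.9356. B = V − Δ·S = -57.7644.
(1,1): S=101.0100. Δ = (V_up−V_dn)/(S_up−S_dn) = (53.2015−11.7874)/(112.1211−70.7070) = 1.0000. V = [p*·53.2015 + (1−p*)·11.7874]/1.02 = 43.2456. B = V − Δ·S = -57.7644.
(0,0): S=91.0000. Δ = (V_up−V_dn)/(S_up−S_dn) = (43.2456−5.9356)/(101.0100−63.7000) = 1.0000. V = [p*·43.2456 + (1−p*)·5.9356]/1.02 = 34.3683. B = V − Δ·S = -56.6317.
Each (Δ,B) replicates both successor values, so the strategy is self-financing and V0 is arbitrage-free.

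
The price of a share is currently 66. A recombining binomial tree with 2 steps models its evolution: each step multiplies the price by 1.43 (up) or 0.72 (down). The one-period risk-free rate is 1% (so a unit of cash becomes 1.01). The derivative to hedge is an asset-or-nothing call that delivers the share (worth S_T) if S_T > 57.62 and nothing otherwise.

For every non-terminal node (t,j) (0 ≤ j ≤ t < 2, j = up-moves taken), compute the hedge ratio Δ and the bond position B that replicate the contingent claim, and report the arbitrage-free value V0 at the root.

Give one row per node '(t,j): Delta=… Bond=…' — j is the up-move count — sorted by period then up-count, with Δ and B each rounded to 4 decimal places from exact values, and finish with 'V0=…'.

(0,0): Delta=1.4276 Bond=-39.9609
(1,0): Delta=2.0141 Bond=-68.2284
(1,1): Delta=1.0000 Bond=0.0000
V0=54.2632

The replicating-portfolio and risk-neutral prices coincide; use p* = (1.01−0.72)/(1.43−0.72) = 0.4085 for the latter.
At expiry t=2: V(2,0)=0.0000, V(2,1)=67.9536, V(2,2)=134.9634
  t=1,j=0: stock 47.5200 → up 67.9536 (V=67.9536), down 34.2144 (V=0.0000). Price 27.4809; hedge Δ=2.0141, bond B=-68.2284.
  t=1,j=1: stock 94.3800 → up 134.9634 (V=134.9634), down 67.9536 (V=67.9536). Price 94.3800; hedge Δ=1.0000, bond B=0.0000.
  t=0,j=0: stock 66.0000 → up 94.3800 (V=94.3800), down 47.5200 (V=27.4809). Price 54.2632; hedge Δ=1.4276, bond B=-39.9609.
Each (Δ,B) replicates both successor values, so the strategy is self-financing and V0 is arbitrage-free.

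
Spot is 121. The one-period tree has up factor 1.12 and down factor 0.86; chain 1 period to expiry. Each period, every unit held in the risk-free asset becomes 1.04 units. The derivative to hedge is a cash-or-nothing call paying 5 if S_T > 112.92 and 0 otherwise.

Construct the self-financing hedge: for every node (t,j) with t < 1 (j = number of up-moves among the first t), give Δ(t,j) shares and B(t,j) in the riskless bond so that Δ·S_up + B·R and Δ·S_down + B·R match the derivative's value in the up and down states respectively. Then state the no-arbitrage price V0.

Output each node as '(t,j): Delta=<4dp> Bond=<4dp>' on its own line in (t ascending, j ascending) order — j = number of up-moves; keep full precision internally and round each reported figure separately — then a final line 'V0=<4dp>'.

Risk-neutral probability p* = (R−d)/(u−d) = (1.04−0.86)/(1.12−0.86) = 0.6923.
At expiry t=1: V(1,0)=0.0000, V(1,1)=5.0000
(0,0): S=121.0000. Δ = (V_up−V_dn)/(S_up−S_dn) = (5.0000−0.0000)/(135.5200−104.0600) = 0.1589. V = [p*·5.0000 + (1−p*)·0.0000]/1.04 = 3.3284. B = V − Δ·S = -15.9024.
Self-financing check: at every node Δ·S+B equals the discounted successor values.

(0,0): Delta=0.1589 Bond=-15.9024
V0=3.3284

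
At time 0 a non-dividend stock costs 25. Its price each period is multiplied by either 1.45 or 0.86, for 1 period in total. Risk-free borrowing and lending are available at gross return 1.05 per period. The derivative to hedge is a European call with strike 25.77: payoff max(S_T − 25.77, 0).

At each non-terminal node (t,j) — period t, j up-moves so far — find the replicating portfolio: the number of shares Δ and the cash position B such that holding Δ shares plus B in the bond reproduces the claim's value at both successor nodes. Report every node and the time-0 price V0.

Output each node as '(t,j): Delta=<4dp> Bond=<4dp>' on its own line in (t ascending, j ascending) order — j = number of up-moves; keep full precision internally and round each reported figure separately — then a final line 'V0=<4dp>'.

(0,0): Delta=0.7105 Bond=-14.5485
V0=3.2142

The replicating-portfolio and risk-neutral prices coincide; use p* = (1.05−0.86)/(1.45−0.86) = 0.3220 for the latter.
At expiry t=1: V(1,0)=0.0000, V(1,1)=10.4800
(0,0): S=25.0000. Δ = (V_up−V_dn)/(S_up−S_dn) = (10.4800−0.0000)/(36.2500−21.5000) = 0.7105. V = [p*·10.4800 + (1−p*)·0.0000]/1.05 = 3.2142. B = V − Δ·S = -14.5485.
Each (Δ,B) replicates both successor values, so the strategy is self-financing and V0 is arbitrage-free.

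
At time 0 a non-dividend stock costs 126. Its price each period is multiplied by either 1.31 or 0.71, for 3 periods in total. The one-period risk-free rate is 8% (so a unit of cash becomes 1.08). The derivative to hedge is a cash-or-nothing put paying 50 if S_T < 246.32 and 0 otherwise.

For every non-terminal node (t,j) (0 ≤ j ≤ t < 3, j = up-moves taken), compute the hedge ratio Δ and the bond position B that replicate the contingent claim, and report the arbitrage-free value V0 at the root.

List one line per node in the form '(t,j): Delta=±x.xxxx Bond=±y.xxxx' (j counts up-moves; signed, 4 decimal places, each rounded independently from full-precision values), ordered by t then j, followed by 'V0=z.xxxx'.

Risk-neutral probability p* = (R−d)/(u−d) = (1.08−0.71)/(1.31−0.71) = 0.6167.
Payoff layer (t=3): V(3,0)=50.0000, V(3,1)=50.0000, V(3,2)=50.0000, V(3,3)=0.0000
Node (2,0) S=63.5166: V=(p*·50.0000+(1−p*)·50.0000)/1.08=46.2963; Δ=(50.0000−50.0000)/(83.2067−45.0968)=0.0000; B=V−Δ·S=46.2963
Node (2,1) S=117.1926: V=(p*·50.0000+(1−p*)·50.0000)/1.08=46.2963; Δ=(50.0000−50.0000)/(153.5223−83.2067)=0.0000; B=V−Δ·S=46.2963
Node (2,2) S=216.2286: V=(p*·0.0000+(1−p*)·50.0000)/1.08=17.7469; Δ=(0.0000−50.0000)/(283.2595−153.5223)=-0.3854; B=V−Δ·S=101.0802
Node (1,0) S=89.4600: V=(p*·46.2963+(1−p*)·46.2963)/1.08=42.8669; Δ=(46.2963−46.2963)/(117.1926−63.5166)=0.0000; B=V−Δ·S=42.8669
Node (1,1) S=165.0600: V=(p*·17.7469+(1−p*)·46.2963)/1.08=26.5656; Δ=(17.7469−46.2963)/(216.2286−117.1926)=-0.2883; B=V−Δ·S=74.1479
Node (0,0) S=126.0000: V=(p*·26.5656+(1−p*)·42.8669)/1.08=30.3837; Δ=(26.5656−42.8669)/(165.0600−89.4600)=-0.2156; B=V−Δ·S=57.5527
Self-financing check: at every node Δ·S+B equals the discounted successor values.

(0,0): Delta=-0.2156 Bond=57.5527
(1,0): Delta=0.0000 Bond=42.8669
(1,1): Delta=-0.2883 Bond=74.1479
(2,0): Delta=0.0000 Bond=46.2963
(2,1): Delta=0.0000 Bond=46.2963
(2,2): Delta=-0.3854 Bond=101.0802
V0=30.3837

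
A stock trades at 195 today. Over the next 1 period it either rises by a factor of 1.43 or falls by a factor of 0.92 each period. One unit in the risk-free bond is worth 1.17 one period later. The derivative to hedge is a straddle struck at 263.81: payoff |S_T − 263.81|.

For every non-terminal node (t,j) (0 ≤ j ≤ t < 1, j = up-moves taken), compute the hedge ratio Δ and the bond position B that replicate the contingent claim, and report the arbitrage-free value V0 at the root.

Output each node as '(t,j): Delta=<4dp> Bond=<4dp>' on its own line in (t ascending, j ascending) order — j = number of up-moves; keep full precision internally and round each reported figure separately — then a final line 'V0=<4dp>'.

(0,0): Delta=-0.6975 Bond=179.1009
V0=43.0813

Risk-neutral probability p* = (R−d)/(u−d) = (1.17−0.92)/(1.43−0.92) = 0.4902.
Terminal payoffs: V(1,0)=84.4100, V(1,1)=15.0400
  t=0,j=0: stock 195.0000 → up 278.8500 (V=15.0400), down 179.4000 (V=84.4100). Price 43.0813; hedge Δ=-0.6975, bond B=179.1009.
Root portfolio cost Δ·195+B reproduces V0=43.0813.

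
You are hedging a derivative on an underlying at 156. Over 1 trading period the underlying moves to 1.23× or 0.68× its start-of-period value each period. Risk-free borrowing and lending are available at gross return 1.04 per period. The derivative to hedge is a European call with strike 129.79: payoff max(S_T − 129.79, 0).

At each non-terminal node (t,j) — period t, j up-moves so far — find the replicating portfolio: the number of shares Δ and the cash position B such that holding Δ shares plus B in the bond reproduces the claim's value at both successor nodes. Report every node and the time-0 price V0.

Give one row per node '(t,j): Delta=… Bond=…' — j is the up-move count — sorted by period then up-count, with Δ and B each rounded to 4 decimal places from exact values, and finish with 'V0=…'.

(0,0): Delta=0.7237 Bond=-73.8133
V0=39.0776

Since d<R<u, set p* = (R−d)/(u−d) = 0.6545; price each node as the discounted p*-expectation of its children.
Terminal values V(1,·): V(1,0)=0.0000, V(1,1)=62.0900
  t=0,j=0: stock 156.0000 → up 191.8800 (V=62.0900), down 106.0800 (V=0.0000). Price 39.0776; hedge Δ=0.7237, bond B=-73.8133.
Self-financing check: at every node Δ·S+B equals the discounted successor values.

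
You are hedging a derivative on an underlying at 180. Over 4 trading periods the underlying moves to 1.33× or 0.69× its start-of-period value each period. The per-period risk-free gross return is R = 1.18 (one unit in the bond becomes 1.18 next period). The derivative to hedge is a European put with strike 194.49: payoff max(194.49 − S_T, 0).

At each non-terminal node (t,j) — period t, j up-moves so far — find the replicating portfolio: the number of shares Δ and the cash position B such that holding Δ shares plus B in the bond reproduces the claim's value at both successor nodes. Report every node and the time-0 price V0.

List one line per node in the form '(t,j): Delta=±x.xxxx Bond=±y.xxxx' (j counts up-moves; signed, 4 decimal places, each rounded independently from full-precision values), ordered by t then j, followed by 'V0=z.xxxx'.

Under the risk-neutral measure, an up-move has probability p* = (R−d)/(u−d) = 0.7656 and values discount at R = 1.18.
At expiry t=4: V(4,0)=153.6892, V(4,1)=115.8449, V(4,2)=42.8988, V(4,3)=0.0000, V(4,4)=0.0000
Node (3,0) S=59.1316: V=(p*·115.8449+(1−p*)·153.6892)/1.18=105.6904; Δ=(115.8449−153.6892)/(78.6451−40.8008)=-1.0000; B=V−Δ·S=164.8220
Node (3,1) S=113.9783: V=(p*·42.8988+(1−p*)·115.8449)/1.18=50.8437; Δ=(42.8988−115.8449)/(151.5912−78.6451)=-1.0000; B=V−Δ·S=164.8220
Node (3,2) S=219.6974: V=(p*·0.0000+(1−p*)·42.8988)/1.18=8.5207; Δ=(0.0000−42.8988)/(292.1975−151.5912)=-0.3051; B=V−Δ·S=75.5501
Node (3,3) S=423.4747: V=(p*·0.0000+(1−p*)·0.0000)/1.18=0.0000; Δ=(0.0000−0.0000)/(563.2213−292.1975)=0.0000; B=V−Δ·S=0.0000
Node (2,0) S=85.6980: V=(p*·50.8437+(1−p*)·105.6904)/1.18=53.9817; Δ=(50.8437−105.6904)/(113.9783−59.1316)=-1.0000; B=V−Δ·S=139.6797
Node (2,1) S=165.1860: V=(p*·8.5207+(1−p*)·50.8437)/1.18=15.6272; Δ=(8.5207−50.8437)/(219.6974−113.9783)=-0.4003; B=V−Δ·S=81.7569
Node (2,2) S=318.4020: V=(p*·0.0000+(1−p*)·8.5207)/1.18=1.6924; Δ=(0.0000−8.5207)/(423.4747−219.6974)=-0.0418; B=V−Δ·S=15.0060
Node (1,0) S=124.2000: V=(p*·15.6272+(1−p*)·53.9817)/1.18=20.8615; Δ=(15.6272−53.9817)/(165.1860−85.6980)=-0.4825; B=V−Δ·S=80.7903
Node (1,1) S=239.4000: V=(p*·1.6924+(1−p*)·15.6272)/1.18=4.2020; Δ=(1.6924−15.6272)/(318.4020−165.1860)=-0.0909; B=V−Δ·S=25.9752
Node (0,0) S=180.0000: V=(p*·4.2020+(1−p*)·20.8615)/1.18=6.8700; Δ=(4.2020−20.8615)/(239.4000−124.2000)=-0.1446; B=V−Δ·S=32.9004
Self-financing check: at every node Δ·S+B equals the discounted successor values.

(0,0): Delta=-0.1446 Bond=32.9004
(1,0): Delta=-0.4825 Bond=80.7903
(1,1): Delta=-0.0909 Bond=25.9752
(2,0): Delta=-1.0000 Bond=139.6797
(2,1): Delta=-0.4003 Bond=81.7569
(2,2): Delta=-0.0418 Bond=15.0060
(3,0): Delta=-1.0000 Bond=164.8220
(3,1): Delta=-1.0000 Bond=164.8220
(3,2): Delta=-0.3051 Bond=75.5501
(3,3): Delta=0.0000 Bond=0.0000
V0=6.8700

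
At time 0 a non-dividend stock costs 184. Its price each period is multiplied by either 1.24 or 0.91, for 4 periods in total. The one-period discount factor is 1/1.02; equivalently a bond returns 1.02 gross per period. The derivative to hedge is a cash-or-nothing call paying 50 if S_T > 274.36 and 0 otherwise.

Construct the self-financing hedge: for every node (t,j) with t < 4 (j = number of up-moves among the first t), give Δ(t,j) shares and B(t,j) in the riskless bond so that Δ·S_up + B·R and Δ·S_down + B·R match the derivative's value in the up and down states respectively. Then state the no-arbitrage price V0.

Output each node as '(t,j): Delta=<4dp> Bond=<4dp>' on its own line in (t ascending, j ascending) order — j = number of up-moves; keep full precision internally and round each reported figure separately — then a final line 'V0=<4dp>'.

Under the risk-neutral measure, an up-move has probability p* = (R−d)/(u−d) = 0.3333 and values discount at R = 1.02.
Payoff layer (t=4): V(4,0)=0.0000, V(4,1)=0.0000, V(4,2)=0.0000, V(4,3)=50.0000, V(4,4)=50.0000
  t=3,j=0: stock 138.6571 → up 171.9348 (V=0.0000), down 126.1779 (V=0.0000). Price 0.0000; hedge Δ=0.0000, bond B=0.0000.
  t=3,j=1: stock 188.9393 → up 234.2847 (V=0.0000), down 171.9348 (V=0.0000). Price 0.0000; hedge Δ=0.0000, bond B=0.0000.
  t=3,j=2: stock 257.4557 → up 319.2451 (V=50.0000), down 234.2847 (V=0.0000). Price 16.3399; hedge Δ=0.5885, bond B=-135.1753.
  t=3,j=3: stock 350.8188 → up 435.0153 (V=50.0000), down 319.2451 (V=50.0000). Price 49.0196; hedge Δ=0.0000, bond B=49.0196.
  t=2,j=0: stock 152.3704 → up 188.9393 (V=0.0000), down 138.6571 (V=0.0000). Price 0.0000; hedge Δ=0.0000, bond B=0.0000.
  t=2,j=1: stock 207.6256 → up 257.4557 (V=16.3399), down 188.9393 (V=0.0000). Price 5.3398; hedge Δ=0.2385, bond B=-44.1749.
  t=2,j=2: stock 282.9184 → up 350.8188 (V=49.0196), down 257.4557 (V=16.3399). Price 26.6991; hedge Δ=0.3500, bond B=-72.3304.
  t=1,j=0: stock 167.4400 → up 207.6256 (V=5.3398), down 152.3704 (V=0.0000). Price 1.7450; hedge Δ=0.0966, bond B=-14.4363.
  t=1,j=1: stock 228.1600 → up 282.9184 (V=26.6991), down 207.6256 (V=5.3398). Price 12.2153; hedge Δ=0.2837, bond B=-52.5099.
  t=0,j=0: stock 184.0000 → up 228.1600 (V=12.2153), down 167.4400 (V=1.7450). Price 5.1325; hedge Δ=0.1724, bond B=-26.5956.
Check: Δ(0,0)·S0 + B(0,0) = 5.1325 = V0.

(0,0): Delta=0.1724 Bond=-26.5956
(1,0): Delta=0.0966 Bond=-14.4363
(1,1): Delta=0.2837 Bond=-52.5099
(2,0): Delta=0.0000 Bond=0.0000
(2,1): Delta=0.2385 Bond=-44.1749
(2,2): Delta=0.3500 Bond=-72.3304
(3,0): Delta=0.0000 Bond=0.0000
(3,1): Delta=0.0000 Bond=0.0000
(3,2): Delta=0.5885 Bond=-135.1753
(3,3): Delta=0.0000 Bond=49.0196
V0=5.1325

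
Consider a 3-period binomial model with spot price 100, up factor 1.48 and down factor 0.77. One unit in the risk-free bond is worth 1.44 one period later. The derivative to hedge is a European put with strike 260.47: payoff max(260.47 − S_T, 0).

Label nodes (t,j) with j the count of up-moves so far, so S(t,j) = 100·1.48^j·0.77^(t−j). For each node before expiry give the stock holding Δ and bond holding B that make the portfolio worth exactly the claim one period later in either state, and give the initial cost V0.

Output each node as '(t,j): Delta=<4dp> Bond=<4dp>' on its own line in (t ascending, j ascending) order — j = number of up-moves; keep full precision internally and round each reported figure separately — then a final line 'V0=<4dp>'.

Since d<R<u, set p* = (R−d)/(u−d) = 0.9437; price each node as the discounted p*-expectation of its children.
At expiry t=3: V(3,0)=214.8167, V(3,1)=172.7208, V(3,2)=91.8092, V(3,3)=0.0000
Node (2,0) S=59.2900: V=(p*·172.7208+(1−p*)·214.8167)/1.44=121.5919; Δ=(172.7208−214.8167)/(87.7492−45.6533)=-1.0000; B=V−Δ·S=180.8819
Node (2,1) S=113.9600: V=(p*·91.8092+(1−p*)·172.7208)/1.44=66.9219; Δ=(91.8092−172.7208)/(168.6608−87.7492)=-1.0000; B=V−Δ·S=180.8819
Node (2,2) S=219.0400: V=(p*·0.0000+(1−p*)·91.8092)/1.44=3.5919; Δ=(0.0000−91.8092)/(324.1792−168.6608)=-0.5903; B=V−Δ·S=132.9006
Node (1,0) S=77.0000: V=(p*·66.9219+(1−p*)·121.5919)/1.44=48.6125; Δ=(66.9219−121.5919)/(113.9600−59.2900)=-1.0000; B=V−Δ·S=125.6125
Node (1,1) S=148.0000: V=(p*·3.5919+(1−p*)·66.9219)/1.44=4.9721; Δ=(3.5919−66.9219)/(219.0400−113.9600)=-0.6027; B=V−Δ·S=94.1693
Node (0,0) S=100.0000: V=(p*·4.9721+(1−p*)·48.6125)/1.44=5.1602; Δ=(4.9721−48.6125)/(148.0000−77.0000)=-0.6147; B=V−Δ·S=66.6255
The time-0 hedge costs 5.1602, which is the no-arbitrage price.

(0,0): Delta=-0.6147 Bond=66.6255
(1,0): Delta=-1.0000 Bond=125.6125
(1,1): Delta=-0.6027 Bond=94.1693
(2,0): Delta=-1.0000 Bond=180.8819
(2,1): Delta=-1.0000 Bond=180.8819
(2,2): Delta=-0.5903 Bond=132.9006
V0=5.1602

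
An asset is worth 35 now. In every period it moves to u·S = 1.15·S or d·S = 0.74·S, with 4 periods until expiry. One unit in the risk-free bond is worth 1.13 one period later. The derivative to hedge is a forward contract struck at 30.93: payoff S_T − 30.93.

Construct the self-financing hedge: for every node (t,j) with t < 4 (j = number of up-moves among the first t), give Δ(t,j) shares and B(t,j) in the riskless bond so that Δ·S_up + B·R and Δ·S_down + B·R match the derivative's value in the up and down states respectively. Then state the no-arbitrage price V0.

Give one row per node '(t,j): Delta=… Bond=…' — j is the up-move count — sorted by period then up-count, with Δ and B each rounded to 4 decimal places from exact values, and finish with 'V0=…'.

Risk-neutral probability p* = (R−d)/(u−d) = (1.13−0.74)/(1.15−0.74) = 0.9512.
Terminal payoffs: V(4,0)=-20.4347, V(4,1)=-14.6197, V(4,2)=-5.5830, V(4,3)=8.4607, V(4,4)=30.2852
Node (3,0) S=14.1828: V=(p*·-14.6197+(1−p*)·-20.4347)/1.13=-13.1888; Δ=(-14.6197−-20.4347)/(16.3103−10.4953)=1.0000; B=V−Δ·S=-27.3717
Node (3,1) S=22.0409: V=(p*·-5.5830+(1−p*)·-14.6197)/1.13=-5.3308; Δ=(-5.5830−-14.6197)/(25.3470−16.3103)=1.0000; B=V−Δ·S=-27.3717
Node (3,2) S=34.2527: V=(p*·8.4607+(1−p*)·-5.5830)/1.13=6.8811; Δ=(8.4607−-5.5830)/(39.3907−25.3470)=1.0000; B=V−Δ·S=-27.3717
Node (3,3) S=53.2306: V=(p*·30.2852+(1−p*)·8.4607)/1.13=25.8589; Δ=(30.2852−8.4607)/(61.2152−39.3907)=1.0000; B=V−Δ·S=-27.3717
Node (2,0) S=19.1660: V=(p*·-5.3308+(1−p*)·-13.1888)/1.13=-5.0567; Δ=(-5.3308−-13.1888)/(22.0409−14.1828)=1.0000; B=V−Δ·S=-24.2227
Node (2,1) S=29.7850: V=(p*·6.8811+(1−p*)·-5.3308)/1.13=5.5623; Δ=(6.8811−-5.3308)/(34.2527−22.0409)=1.0000; B=V−Δ·S=-24.2227
Node (2,2) S=46.2875: V=(p*·25.8589+(1−p*)·6.8811)/1.13=22.0648; Δ=(25.8589−6.8811)/(53.2306−34.2527)=1.0000; B=V−Δ·S=-24.2227
Node (1,0) S=25.9000: V=(p*·5.5623+(1−p*)·-5.0567)/1.13=4.4640; Δ=(5.5623−-5.0567)/(29.7850−19.1660)=1.0000; B=V−Δ·S=-21.4360
Node (1,1) S=40.2500: V=(p*·22.0648+(1−p*)·5.5623)/1.13=18.8140; Δ=(22.0648−5.5623)/(46.2875−29.7850)=1.0000; B=V−Δ·S=-21.4360
Node (0,0) S=35.0000: V=(p*·18.8140+(1−p*)·4.4640)/1.13=16.0301; Δ=(18.8140−4.4640)/(40.2500−25.9000)=1.0000; B=V−Δ·S=-18.9699
The time-0 hedge costs 16.0301, which is the no-arbitrage price.

(0,0): Delta=1.0000 Bond=-18.9699
(1,0): Delta=1.0000 Bond=-21.4360
(1,1): Delta=1.0000 Bond=-21.4360
(2,0): Delta=1.0000 Bond=-24.2227
(2,1): Delta=1.0000 Bond=-24.2227
(2,2): Delta=1.0000 Bond=-24.2227
(3,0): Delta=1.0000 Bond=-27.3717
(3,1): Delta=1.0000 Bond=-27.3717
(3,2): Delta=1.0000 Bond=-27.3717
(3,3): Delta=1.0000 Bond=-27.3717
V0=16.0301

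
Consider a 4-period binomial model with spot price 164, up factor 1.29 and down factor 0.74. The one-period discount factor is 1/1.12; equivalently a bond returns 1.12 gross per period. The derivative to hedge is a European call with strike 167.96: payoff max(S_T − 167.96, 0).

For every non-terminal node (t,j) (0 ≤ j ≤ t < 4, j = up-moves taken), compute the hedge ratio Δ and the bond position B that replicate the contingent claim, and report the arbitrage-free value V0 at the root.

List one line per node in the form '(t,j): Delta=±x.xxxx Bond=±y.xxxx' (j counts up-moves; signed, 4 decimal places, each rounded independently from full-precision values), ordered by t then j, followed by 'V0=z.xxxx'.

Under the risk-neutral measure, an up-move has probability p* = (R−d)/(u−d) = 0.6909 and values discount at R = 1.12.
Terminal values V(4,·): V(4,0)=0.0000, V(4,1)=0.0000, V(4,2)=0.0000, V(4,3)=92.5622, V(4,4)=286.1935
(3,0): S=66.4567. Δ = (V_up−V_dn)/(S_up−S_dn) = (0.0000−0.0000)/(85.7292−49.1780) = 0.0000. V = [p*·0.0000 + (1−p*)·0.0000]/1.12 = 0.0000. B = V − Δ·S = 0.0000.
(3,1): S=115.8503. Δ = (V_up−V_dn)/(S_up−S_dn) = (0.0000−0.0000)/(149.4468−85.7292) = 0.0000. V = [p*·0.0000 + (1−p*)·0.0000]/1.12 = 0.0000. B = V − Δ·S = 0.0000.
(3,2): S=201.9552. Δ = (V_up−V_dn)/(S_up−S_dn) = (92.5622−0.0000)/(260.5222−149.4468) = 0.8333. V = [p*·92.5622 + (1−p*)·0.0000]/1.12 = 57.1000. B = V − Δ·S = -111.1948.
(3,3): S=352.0570. Δ = (V_up−V_dn)/(S_up−S_dn) = (286.1935−92.5622)/(454.1535−260.5222) = 1.0000. V = [p*·286.1935 + (1−p*)·92.5622]/1.12 = 202.0927. B = V − Δ·S = -149.9643.
(2,0): S=89.8064. Δ = (V_up−V_dn)/(S_up−S_dn) = (0.0000−0.0000)/(115.8503−66.4567) = 0.0000. V = [p*·0.0000 + (1−p*)·0.0000]/1.12 = 0.0000. B = V − Δ·S = 0.0000.
(2,1): S=156.5544. Δ = (V_up−V_dn)/(S_up−S_dn) = (57.1000−0.0000)/(201.9552−115.8503) = 0.6631. V = [p*·57.1000 + (1−p*)·0.0000]/1.12 = 35.2241. B = V − Δ·S = -68.5942.
(2,2): S=272.9124. Δ = (V_up−V_dn)/(S_up−S_dn) = (202.0927−57.1000)/(352.0570−201.9552) = 0.9660. V = [p*·202.0927 + (1−p*)·57.1000]/1.12 = 140.4257. B = V − Δ·S = -123.1973.
(1,0): S=121.3600. Δ = (V_up−V_dn)/(S_up−S_dn) = (35.2241−0.0000)/(156.5544−89.8064) = 0.5277. V = [p*·35.2241 + (1−p*)·0.0000]/1.12 = 21.7291. B = V − Δ·S = -42.3146.
(1,1): S=211.5600. Δ = (V_up−V_dn)/(S_up−S_dn) = (140.4257−35.2241)/(272.9124−156.5544) = 0.9041. V = [p*·140.4257 + (1−p*)·35.2241]/1.12 = 96.3472. B = V − Δ·S = -94.9286.
(0,0): S=164.0000. Δ = (V_up−V_dn)/(S_up−S_dn) = (96.3472−21.7291)/(211.5600−121.3600) = 0.8273. V = [p*·96.3472 + (1−p*)·21.7291]/1.12 = 65.4316. B = V − Δ·S = -70.2376.
Root portfolio cost Δ·164+B reproduces V0=65.4316.

(0,0): Delta=0.8273 Bond=-70.2376
(1,0): Delta=0.5277 Bond=-42.3146
(1,1): Delta=0.9041 Bond=-94.9286
(2,0): Delta=0.0000 Bond=0.0000
(2,1): Delta=0.6631 Bond=-68.5942
(2,2): Delta=0.9660 Bond=-123.1973
(3,0): Delta=0.0000 Bond=0.0000
(3,1): Delta=0.0000 Bond=0.0000
(3,2): Delta=0.8333 Bond=-111.1948
(3,3): Delta=1.0000 Bond=-149.9643
V0=65.4316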